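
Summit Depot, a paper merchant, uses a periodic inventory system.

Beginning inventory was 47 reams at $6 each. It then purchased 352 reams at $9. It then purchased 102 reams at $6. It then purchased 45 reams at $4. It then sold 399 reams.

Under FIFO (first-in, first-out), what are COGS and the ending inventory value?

COGS = $3,450; ending inventory = $792

Sale 1 (399) [FIFO — oldest first]: 47 @ $6 + 352 @ $9 = $3,450
Ending inventory: 102 @ $6 + 45 @ $4 = $792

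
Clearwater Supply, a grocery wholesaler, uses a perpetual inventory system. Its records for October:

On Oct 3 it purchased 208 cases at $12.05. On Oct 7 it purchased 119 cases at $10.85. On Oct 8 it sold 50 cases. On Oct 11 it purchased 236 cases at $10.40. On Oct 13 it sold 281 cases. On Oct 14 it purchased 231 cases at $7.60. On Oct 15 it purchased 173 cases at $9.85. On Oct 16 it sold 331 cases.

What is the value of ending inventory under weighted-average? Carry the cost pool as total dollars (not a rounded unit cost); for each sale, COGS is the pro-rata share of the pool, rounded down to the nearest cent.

After Oct 3: 208 on hand, pool $2,506.40 (≈ $12.0500 each)
After Oct 7: 327 on hand, pool $3,797.55 (≈ $11.6133 each)
Oct 8, sell 50: 50/327 × $3,797.55 → $580.66
After Oct 11: 513 on hand, pool $5,671.29 (≈ $11.0551 each)
Oct 13, sell 281: 281/513 × $5,671.29 → $3,106.49
After Oct 14: 463 on hand, pool $4,320.40 (≈ $9.3313 each)
After Oct 15: 636 on hand, pool $6,024.45 (≈ $9.4724 each)
Oct 16, sell 331: 331/636 × $6,024.45 → $3,135.36
Total COGS = $580.66 + $3,106.49 + $3,135.36 = $6,822.51
Ending inventory (cost pool remaining) = $2,889.09
Check: goods available $9,711.60 = COGS $6,822.51 + ending $2,889.09

Ending inventory = $2,889.09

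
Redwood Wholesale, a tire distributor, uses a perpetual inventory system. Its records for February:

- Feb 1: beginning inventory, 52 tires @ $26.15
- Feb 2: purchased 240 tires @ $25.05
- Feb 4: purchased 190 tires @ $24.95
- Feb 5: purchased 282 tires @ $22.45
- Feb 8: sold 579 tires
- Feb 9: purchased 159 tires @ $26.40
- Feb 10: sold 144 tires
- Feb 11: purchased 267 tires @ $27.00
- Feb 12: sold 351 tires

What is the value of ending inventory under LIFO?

Ending inventory = $2,963.00

Feb 8, 579 sold [LIFO — newest first]: 282 @ $22.45 + 190 @ $24.95 + 107 @ $25.05 = $13,751.75
Feb 10, 144 sold [LIFO — newest first]: 144 @ $26.40 = $3,801.60
Feb 12, 351 sold [LIFO — newest first]: 267 @ $27.00 + 15 @ $26.40 + 69 @ $25.05 = $9,333.45
Total COGS = $13,751.75 + $3,801.60 + $9,333.45 = $26,886.80
Ending inventory: 52 @ $26.15 + 64 @ $25.05 = $2,963.00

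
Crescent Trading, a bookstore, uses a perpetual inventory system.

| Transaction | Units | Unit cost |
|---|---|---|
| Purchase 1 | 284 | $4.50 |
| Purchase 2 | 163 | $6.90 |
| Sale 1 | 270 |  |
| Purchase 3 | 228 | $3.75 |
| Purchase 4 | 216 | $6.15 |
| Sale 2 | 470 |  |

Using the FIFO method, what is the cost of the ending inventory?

Sale 1 (270) [FIFO — oldest first]: 270 @ $4.50 = $1,215.00
Sale 2 (470) [FIFO — oldest first]: 14 @ $4.50 + 163 @ $6.90 + 228 @ $3.75 + 65 @ $6.15 = $2,442.45
Total COGS = $1,215.00 + $2,442.45 = $3,657.45
Ending inventory: 151 @ $6.15 = $928.65

Ending inventory = $928.65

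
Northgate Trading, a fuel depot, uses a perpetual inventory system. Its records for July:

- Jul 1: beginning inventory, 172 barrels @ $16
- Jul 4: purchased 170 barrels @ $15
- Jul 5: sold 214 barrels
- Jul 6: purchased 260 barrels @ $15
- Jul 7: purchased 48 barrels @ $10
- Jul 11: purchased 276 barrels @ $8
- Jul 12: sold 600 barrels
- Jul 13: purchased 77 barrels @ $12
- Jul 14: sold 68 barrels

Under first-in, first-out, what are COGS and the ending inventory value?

COGS = $11,538; ending inventory = $1,276

Jul 5, 214 sold [FIFO — oldest first]: 172 @ $16 + 42 @ $15 = $3,382
Jul 12, 600 sold [FIFO — oldest first]: 128 @ $15 + 260 @ $15 + 48 @ $10 + 164 @ $8 = $7,612
Jul 14, 68 sold [FIFO — oldest first]: 68 @ $8 = $544
Total COGS = $3,382 + $7,612 + $544 = $11,538
Ending inventory: 44 @ $8 + 77 @ $12 = $1,276
Check: goods available $12,814 = COGS $11,538 + ending $1,276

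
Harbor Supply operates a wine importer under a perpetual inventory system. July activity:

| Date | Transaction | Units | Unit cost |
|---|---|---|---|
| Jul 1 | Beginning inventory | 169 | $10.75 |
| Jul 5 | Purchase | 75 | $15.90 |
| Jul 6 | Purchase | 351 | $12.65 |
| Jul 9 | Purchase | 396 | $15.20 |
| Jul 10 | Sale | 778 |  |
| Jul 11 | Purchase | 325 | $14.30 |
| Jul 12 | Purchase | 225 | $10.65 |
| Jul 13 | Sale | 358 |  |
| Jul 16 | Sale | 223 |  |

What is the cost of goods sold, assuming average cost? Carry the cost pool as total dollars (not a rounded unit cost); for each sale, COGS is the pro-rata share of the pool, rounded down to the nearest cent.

After Jul 1: 169 on hand, pool $1,816.75 (≈ $10.7500 each)
After Jul 5: 244 on hand, pool $3,009.25 (≈ $12.3330 each)
After Jul 6: 595 on hand, pool $7,449.40 (≈ $12.5200 each)
After Jul 9: 991 on hand, pool $13,468.60 (≈ $13.5909 each)
Jul 10, sell 778: 778/991 × $13,468.60 → $10,573.73
After Jul 11: 538 on hand, pool $7,542.37 (≈ $14.0193 each)
After Jul 12: 763 on hand, pool $9,938.62 (≈ $13.0257 each)
Jul 13, sell 358: 358/763 × $9,938.62 → $4,663.20
Jul 16, sell 223: 223/405 × $5,275.42 → $2,904.73
Total COGS = $10,573.73 + $4,663.20 + $2,904.73 = $18,141.66
Ending inventory (cost pool remaining) = $2,370.69
Check: goods available $20,512.35 = COGS $18,141.66 + ending $2,370.69

COGS = $18,141.66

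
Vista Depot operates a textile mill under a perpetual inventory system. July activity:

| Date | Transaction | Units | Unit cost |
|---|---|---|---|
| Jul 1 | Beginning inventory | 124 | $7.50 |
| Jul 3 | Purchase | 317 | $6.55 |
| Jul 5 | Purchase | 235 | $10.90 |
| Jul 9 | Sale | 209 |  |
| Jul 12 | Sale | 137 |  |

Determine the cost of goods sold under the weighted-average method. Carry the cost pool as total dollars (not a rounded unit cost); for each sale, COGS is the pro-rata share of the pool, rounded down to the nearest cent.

COGS = $2,849.81

After Jul 1: 124 on hand, pool $930.00 (≈ $7.5000 each)
After Jul 3: 441 on hand, pool $3,006.35 (≈ $6.8171 each)
After Jul 5: 676 on hand, pool $5,567.85 (≈ $8.2365 each)
Jul 9, sell 209: 209/676 × $5,567.85 → $1,721.42
Jul 12, sell 137: 137/467 × $3,846.43 → $1,128.39
Total COGS = $1,721.42 + $1,128.39 = $2,849.81
Ending inventory (cost pool remaining) = $2,718.04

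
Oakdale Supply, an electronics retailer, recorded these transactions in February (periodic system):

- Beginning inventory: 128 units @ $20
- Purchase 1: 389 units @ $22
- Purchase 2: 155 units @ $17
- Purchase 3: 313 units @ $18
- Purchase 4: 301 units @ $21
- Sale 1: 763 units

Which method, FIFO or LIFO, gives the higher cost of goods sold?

FIFO COGS: 128 @ $20 + 389 @ $22 + 155 @ $17 + 91 @ $18 = $15,391
LIFO COGS: 301 @ $21 + 313 @ $18 + 149 @ $17 = $14,488

FIFO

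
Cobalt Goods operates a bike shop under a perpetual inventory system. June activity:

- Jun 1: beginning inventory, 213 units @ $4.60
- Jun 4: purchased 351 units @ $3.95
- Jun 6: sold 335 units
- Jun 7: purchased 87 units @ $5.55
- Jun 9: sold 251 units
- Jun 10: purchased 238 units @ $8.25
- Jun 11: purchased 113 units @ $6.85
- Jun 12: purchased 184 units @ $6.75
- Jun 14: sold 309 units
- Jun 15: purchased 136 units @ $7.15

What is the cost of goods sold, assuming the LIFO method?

Jun 6, 335 sold [LIFO — newest first]: 335 @ $3.95 = $1,323.25
Jun 9, 251 sold [LIFO — newest first]: 87 @ $5.55 + 16 @ $3.95 + 148 @ $4.60 = $1,226.85
Jun 14, 309 sold [LIFO — newest first]: 184 @ $6.75 + 113 @ $6.85 + 12 @ $8.25 = $2,115.05
Total COGS = $1,323.25 + $1,226.85 + $2,115.05 = $4,665.15
Ending inventory: 65 @ $4.60 + 226 @ $8.25 + 136 @ $7.15 = $3,135.90
Check: goods available $7,801.05 = COGS $4,665.15 + ending $3,135.90

COGS = $4,665.15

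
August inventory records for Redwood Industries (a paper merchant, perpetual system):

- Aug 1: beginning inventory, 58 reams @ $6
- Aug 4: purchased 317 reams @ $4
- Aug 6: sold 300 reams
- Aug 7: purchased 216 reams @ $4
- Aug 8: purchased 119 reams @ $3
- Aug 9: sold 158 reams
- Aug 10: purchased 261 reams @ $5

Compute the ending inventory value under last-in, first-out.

Ending inventory = $2,429

Aug 6, 300 sold [LIFO — newest first]: 300 @ $4 = $1,200
Aug 9, 158 sold [LIFO — newest first]: 119 @ $3 + 39 @ $4 = $513
Total COGS = $1,200 + $513 = $1,713
Ending inventory: 58 @ $6 + 17 @ $4 + 177 @ $4 + 261 @ $5 = $2,429
Check: goods available $4,142 = COGS $1,713 + ending $2,429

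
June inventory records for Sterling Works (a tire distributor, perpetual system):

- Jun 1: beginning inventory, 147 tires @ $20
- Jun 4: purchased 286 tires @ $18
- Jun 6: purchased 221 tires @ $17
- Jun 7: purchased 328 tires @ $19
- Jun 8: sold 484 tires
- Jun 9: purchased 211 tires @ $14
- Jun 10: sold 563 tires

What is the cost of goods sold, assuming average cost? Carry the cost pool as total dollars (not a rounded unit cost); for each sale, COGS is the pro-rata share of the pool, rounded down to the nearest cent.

After Jun 1: 147 on hand, pool $2,940.00 (≈ $20.0000 each)
After Jun 4: 433 on hand, pool $8,088.00 (≈ $18.6790 each)
After Jun 6: 654 on hand, pool $11,845.00 (≈ $18.1116 each)
After Jun 7: 982 on hand, pool $18,077.00 (≈ $18.4084 each)
Jun 8, sell 484: 484/982 × $18,077.00 → $8,909.64
After Jun 9: 709 on hand, pool $12,121.36 (≈ $17.0964 each)
Jun 10, sell 563: 563/709 × $12,121.36 → $9,625.28
Total COGS = $8,909.64 + $9,625.28 = $18,534.92
Ending inventory (cost pool remaining) = $2,496.08
Check: goods available $21,031.00 = COGS $18,534.92 + ending $2,496.08

COGS = $18,534.92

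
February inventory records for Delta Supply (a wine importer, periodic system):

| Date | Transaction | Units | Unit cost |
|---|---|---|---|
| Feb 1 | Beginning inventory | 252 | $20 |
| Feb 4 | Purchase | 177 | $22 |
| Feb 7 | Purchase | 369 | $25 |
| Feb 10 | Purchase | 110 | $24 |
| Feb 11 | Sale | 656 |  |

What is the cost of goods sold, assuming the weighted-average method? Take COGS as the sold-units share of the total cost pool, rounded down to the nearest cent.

Feb 11, sell 656: 656/908 × $20,799.00 → $15,026.59
Ending inventory (cost pool remaining) = $5,772.41

COGS = $15,026.59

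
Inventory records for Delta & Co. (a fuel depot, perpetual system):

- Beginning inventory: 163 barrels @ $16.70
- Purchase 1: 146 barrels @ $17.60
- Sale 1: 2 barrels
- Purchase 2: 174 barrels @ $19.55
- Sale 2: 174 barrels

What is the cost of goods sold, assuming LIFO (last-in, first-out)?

COGS = $3,436.90

Sale 1 (2) [LIFO — newest first]: 2 @ $17.60 = $35.20
Sale 2 (174) [LIFO — newest first]: 174 @ $19.55 = $3,401.70
Total COGS = $35.20 + $3,401.70 = $3,436.90
Ending inventory: 163 @ $16.70 + 144 @ $17.60 = $5,256.50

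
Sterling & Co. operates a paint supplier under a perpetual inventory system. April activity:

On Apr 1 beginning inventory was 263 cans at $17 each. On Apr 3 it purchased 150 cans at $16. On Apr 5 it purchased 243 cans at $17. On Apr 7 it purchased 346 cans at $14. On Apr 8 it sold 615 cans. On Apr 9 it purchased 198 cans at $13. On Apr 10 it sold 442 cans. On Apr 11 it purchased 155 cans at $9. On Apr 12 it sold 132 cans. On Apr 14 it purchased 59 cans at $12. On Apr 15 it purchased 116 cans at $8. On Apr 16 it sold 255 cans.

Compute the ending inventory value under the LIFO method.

Ending inventory = $1,462

Apr 8, 615 sold [LIFO — newest first]: 346 @ $14 + 243 @ $17 + 26 @ $16 = $9,391
Apr 10, 442 sold [LIFO — newest first]: 198 @ $13 + 124 @ $16 + 120 @ $17 = $6,598
Apr 12, 132 sold [LIFO — newest first]: 132 @ $9 = $1,188
Apr 16, 255 sold [LIFO — newest first]: 116 @ $8 + 59 @ $12 + 23 @ $9 + 57 @ $17 = $2,812
Total COGS = $9,391 + $6,598 + $1,188 + $2,812 = $19,989
Ending inventory: 86 @ $17 = $1,462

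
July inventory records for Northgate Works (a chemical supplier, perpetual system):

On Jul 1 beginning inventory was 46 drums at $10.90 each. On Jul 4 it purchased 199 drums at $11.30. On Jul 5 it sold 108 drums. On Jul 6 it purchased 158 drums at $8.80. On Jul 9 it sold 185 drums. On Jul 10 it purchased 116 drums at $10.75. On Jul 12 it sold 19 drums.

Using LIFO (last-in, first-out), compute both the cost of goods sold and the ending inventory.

COGS = $3,120.15; ending inventory = $2,267.35

Jul 5, 108 sold [LIFO — newest first]: 108 @ $11.30 = $1,220.40
Jul 9, 185 sold [LIFO — newest first]: 158 @ $8.80 + 27 @ $11.30 = $1,695.50
Jul 12, 19 sold [LIFO — newest first]: 19 @ $10.75 = $204.25
Total COGS = $1,220.40 + $1,695.50 + $204.25 = $3,120.15
Ending inventory: 46 @ $10.90 + 64 @ $11.30 + 97 @ $10.75 = $2,267.35
Check: goods available $5,387.50 = COGS $3,120.15 + ending $2,267.35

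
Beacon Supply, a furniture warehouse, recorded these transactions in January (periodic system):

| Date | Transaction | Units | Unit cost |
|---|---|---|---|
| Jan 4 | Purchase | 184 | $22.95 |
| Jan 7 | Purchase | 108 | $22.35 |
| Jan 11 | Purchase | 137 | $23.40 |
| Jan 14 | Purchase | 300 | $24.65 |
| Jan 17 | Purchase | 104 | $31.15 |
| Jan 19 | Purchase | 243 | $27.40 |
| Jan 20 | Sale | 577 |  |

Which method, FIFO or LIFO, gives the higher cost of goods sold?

LIFO

FIFO COGS: 184 @ $22.95 + 108 @ $22.35 + 137 @ $23.40 + 148 @ $24.65 = $13,490.60
LIFO COGS: 243 @ $27.40 + 104 @ $31.15 + 230 @ $24.65 = $15,567.30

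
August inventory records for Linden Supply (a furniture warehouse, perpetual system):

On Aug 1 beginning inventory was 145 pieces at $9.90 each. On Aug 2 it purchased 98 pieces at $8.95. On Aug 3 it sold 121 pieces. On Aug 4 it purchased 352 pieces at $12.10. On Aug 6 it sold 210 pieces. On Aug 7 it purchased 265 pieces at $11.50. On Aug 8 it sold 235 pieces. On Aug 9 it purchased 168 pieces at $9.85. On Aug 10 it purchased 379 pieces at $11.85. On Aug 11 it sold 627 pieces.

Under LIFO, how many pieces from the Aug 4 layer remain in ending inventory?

92

Aug 3, 121 sold [LIFO — newest first]: 98 @ $8.95 + 23 @ $9.90 = $1,104.80
Aug 6, 210 sold [LIFO — newest first]: 210 @ $12.10 = $2,541.00
Aug 8, 235 sold [LIFO — newest first]: 235 @ $11.50 = $2,702.50
Aug 11, 627 sold [LIFO — newest first]: 379 @ $11.85 + 168 @ $9.85 + 30 @ $11.50 + 50 @ $12.10 = $7,095.95
Total COGS = $1,104.80 + $2,541.00 + $2,702.50 + $7,095.95 = $13,444.25
Ending inventory: 122 @ $9.90 + 92 @ $12.10 = $2,321.00
Check: goods available $15,765.25 = COGS $13,444.25 + ending $2,321.00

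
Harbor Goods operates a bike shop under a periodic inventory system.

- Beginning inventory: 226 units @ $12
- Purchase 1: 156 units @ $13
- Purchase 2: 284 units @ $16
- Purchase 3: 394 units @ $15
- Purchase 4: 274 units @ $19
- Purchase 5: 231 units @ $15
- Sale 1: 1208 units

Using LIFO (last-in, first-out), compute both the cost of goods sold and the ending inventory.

COGS = $19,450; ending inventory = $4,415

Sale 1 (1208) [LIFO — newest first]: 231 @ $15 + 274 @ $19 + 394 @ $15 + 284 @ $16 + 25 @ $13 = $19,450
Ending inventory: 226 @ $12 + 131 @ $13 = $4,415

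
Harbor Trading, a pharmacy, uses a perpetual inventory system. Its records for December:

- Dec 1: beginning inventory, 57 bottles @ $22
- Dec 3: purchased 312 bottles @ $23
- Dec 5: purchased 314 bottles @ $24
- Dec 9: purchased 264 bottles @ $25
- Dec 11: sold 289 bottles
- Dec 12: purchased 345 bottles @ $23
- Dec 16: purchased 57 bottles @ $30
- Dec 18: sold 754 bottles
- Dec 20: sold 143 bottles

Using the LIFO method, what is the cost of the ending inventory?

Dec 11, 289 sold [LIFO — newest first]: 264 @ $25 + 25 @ $24 = $7,200
Dec 18, 754 sold [LIFO — newest first]: 57 @ $30 + 345 @ $23 + 289 @ $24 + 63 @ $23 = $18,030
Dec 20, 143 sold [LIFO — newest first]: 143 @ $23 = $3,289
Total COGS = $7,200 + $18,030 + $3,289 = $28,519
Ending inventory: 57 @ $22 + 106 @ $23 = $3,692

Ending inventory = $3,692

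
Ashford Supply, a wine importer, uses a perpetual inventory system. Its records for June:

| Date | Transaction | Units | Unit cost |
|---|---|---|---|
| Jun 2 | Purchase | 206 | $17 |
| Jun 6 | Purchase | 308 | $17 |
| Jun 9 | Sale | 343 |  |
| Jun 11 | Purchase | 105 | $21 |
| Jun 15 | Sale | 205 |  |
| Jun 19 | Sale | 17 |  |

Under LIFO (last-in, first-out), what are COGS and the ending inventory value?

Jun 9, 343 sold [LIFO — newest first]: 308 @ $17 + 35 @ $17 = $5,831
Jun 15, 205 sold [LIFO — newest first]: 105 @ $21 + 100 @ $17 = $3,905
Jun 19, 17 sold [LIFO — newest first]: 17 @ $17 = $289
Total COGS = $5,831 + $3,905 + $289 = $10,025
Ending inventory: 54 @ $17 = $918
Check: goods available $10,943 = COGS $10,025 + ending $918

COGS = $10,025; ending inventory = $918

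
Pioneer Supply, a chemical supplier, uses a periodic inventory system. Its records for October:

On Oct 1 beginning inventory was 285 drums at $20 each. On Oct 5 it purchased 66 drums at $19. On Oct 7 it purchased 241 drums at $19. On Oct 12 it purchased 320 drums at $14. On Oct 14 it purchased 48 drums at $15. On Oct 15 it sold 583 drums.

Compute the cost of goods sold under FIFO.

Oct 15, 583 sold [FIFO — oldest first]: 285 @ $20 + 66 @ $19 + 232 @ $19 = $11,362
Ending inventory: 9 @ $19 + 320 @ $14 + 48 @ $15 = $5,371

COGS = $11,362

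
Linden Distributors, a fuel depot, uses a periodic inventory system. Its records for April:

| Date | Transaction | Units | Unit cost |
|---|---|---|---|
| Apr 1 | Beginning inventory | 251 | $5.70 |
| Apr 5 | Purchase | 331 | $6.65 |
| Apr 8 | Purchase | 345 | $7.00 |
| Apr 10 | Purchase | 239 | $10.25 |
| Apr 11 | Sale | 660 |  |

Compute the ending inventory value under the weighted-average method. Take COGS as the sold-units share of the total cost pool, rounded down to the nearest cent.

Apr 11, sell 660: 660/1166 × $8,496.60 → $4,809.39
Ending inventory (cost pool remaining) = $3,687.21

Ending inventory = $3,687.21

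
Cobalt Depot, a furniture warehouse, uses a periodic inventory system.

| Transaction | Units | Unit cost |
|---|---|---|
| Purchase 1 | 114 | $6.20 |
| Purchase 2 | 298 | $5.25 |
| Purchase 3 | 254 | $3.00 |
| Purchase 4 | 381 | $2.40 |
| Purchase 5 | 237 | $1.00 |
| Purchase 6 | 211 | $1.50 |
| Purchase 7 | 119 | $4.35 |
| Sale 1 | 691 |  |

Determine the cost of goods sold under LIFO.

Sale 1 (691) [LIFO — newest first]: 119 @ $4.35 + 211 @ $1.50 + 237 @ $1.00 + 124 @ $2.40 = $1,368.75
Ending inventory: 114 @ $6.20 + 298 @ $5.25 + 254 @ $3.00 + 257 @ $2.40 = $3,650.10
Check: goods available $5,018.85 = COGS $1,368.75 + ending $3,650.10

COGS = $1,368.75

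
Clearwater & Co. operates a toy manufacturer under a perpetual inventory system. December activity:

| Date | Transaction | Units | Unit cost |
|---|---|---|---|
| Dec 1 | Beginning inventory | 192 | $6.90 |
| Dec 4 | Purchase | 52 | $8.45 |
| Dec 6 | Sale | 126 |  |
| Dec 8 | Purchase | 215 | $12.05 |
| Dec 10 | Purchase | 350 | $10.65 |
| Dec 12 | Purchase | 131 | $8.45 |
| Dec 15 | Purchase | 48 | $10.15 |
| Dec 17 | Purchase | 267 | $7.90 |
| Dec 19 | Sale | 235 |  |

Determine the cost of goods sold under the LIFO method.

Dec 6, 126 sold [LIFO — newest first]: 52 @ $8.45 + 74 @ $6.90 = $950.00
Dec 19, 235 sold [LIFO — newest first]: 235 @ $7.90 = $1,856.50
Total COGS = $950.00 + $1,856.50 = $2,806.50
Ending inventory: 118 @ $6.90 + 215 @ $12.05 + 350 @ $10.65 + 131 @ $8.45 + 48 @ $10.15 + 32 @ $7.90 = $8,979.40

COGS = $2,806.50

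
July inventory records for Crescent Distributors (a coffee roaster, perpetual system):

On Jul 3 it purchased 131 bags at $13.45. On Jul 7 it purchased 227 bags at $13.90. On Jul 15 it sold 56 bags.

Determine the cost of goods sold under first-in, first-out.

COGS = $753.20

Jul 15, 56 sold [FIFO — oldest first]: 56 @ $13.45 = $753.20
Ending inventory: 75 @ $13.45 + 227 @ $13.90 = $4,164.05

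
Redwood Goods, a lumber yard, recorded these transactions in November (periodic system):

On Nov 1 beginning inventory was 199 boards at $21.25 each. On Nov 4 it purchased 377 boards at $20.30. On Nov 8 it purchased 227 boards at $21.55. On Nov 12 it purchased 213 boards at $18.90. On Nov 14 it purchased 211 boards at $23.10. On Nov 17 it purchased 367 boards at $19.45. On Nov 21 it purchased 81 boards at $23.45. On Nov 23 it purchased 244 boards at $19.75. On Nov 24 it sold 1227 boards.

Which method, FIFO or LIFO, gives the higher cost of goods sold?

FIFO

FIFO COGS: 199 @ $21.25 + 377 @ $20.30 + 227 @ $21.55 + 213 @ $18.90 + 211 @ $23.10 = $25,673.50
LIFO COGS: 244 @ $19.75 + 81 @ $23.45 + 367 @ $19.45 + 211 @ $23.10 + 213 @ $18.90 + 111 @ $21.55 = $25,148.45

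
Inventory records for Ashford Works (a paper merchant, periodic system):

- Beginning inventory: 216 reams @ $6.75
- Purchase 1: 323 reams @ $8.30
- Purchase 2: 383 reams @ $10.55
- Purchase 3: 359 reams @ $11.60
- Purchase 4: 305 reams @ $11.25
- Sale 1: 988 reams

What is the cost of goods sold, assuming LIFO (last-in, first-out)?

COGS = $11,013.85

Sale 1 (988) [LIFO — newest first]: 305 @ $11.25 + 359 @ $11.60 + 324 @ $10.55 = $11,013.85
Ending inventory: 216 @ $6.75 + 323 @ $8.30 + 59 @ $10.55 = $4,761.35
Check: goods available $15,775.20 = COGS $11,013.85 + ending $4,761.35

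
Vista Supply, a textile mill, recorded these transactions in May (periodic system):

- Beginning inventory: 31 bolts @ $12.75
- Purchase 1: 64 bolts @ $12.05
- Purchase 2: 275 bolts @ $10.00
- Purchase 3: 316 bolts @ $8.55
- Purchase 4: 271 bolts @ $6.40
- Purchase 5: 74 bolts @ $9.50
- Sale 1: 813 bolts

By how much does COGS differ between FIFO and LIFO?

$771.85

FIFO COGS: 31 @ $12.75 + 64 @ $12.05 + 275 @ $10.00 + 316 @ $8.55 + 127 @ $6.40 = $7,431.05
LIFO COGS: 74 @ $9.50 + 271 @ $6.40 + 316 @ $8.55 + 152 @ $10.00 = $6,659.20
Difference = |$7,431.05 − $6,659.20| = $771.85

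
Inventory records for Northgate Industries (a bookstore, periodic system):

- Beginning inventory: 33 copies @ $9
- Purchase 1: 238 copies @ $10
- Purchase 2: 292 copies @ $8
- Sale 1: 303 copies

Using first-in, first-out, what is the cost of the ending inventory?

Ending inventory = $2,080

Sale 1 (303) [FIFO — oldest first]: 33 @ $9 + 238 @ $10 + 32 @ $8 = $2,933
Ending inventory: 260 @ $8 = $2,080
Check: goods available $5,013 = COGS $2,933 + ending $2,080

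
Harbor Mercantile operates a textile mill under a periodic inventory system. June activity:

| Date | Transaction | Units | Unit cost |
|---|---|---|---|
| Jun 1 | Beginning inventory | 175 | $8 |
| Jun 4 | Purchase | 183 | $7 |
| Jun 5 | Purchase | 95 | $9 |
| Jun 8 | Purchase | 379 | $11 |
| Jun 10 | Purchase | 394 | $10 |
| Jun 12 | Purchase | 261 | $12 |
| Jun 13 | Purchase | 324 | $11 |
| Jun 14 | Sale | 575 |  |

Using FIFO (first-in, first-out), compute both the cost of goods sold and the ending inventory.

COGS = $4,878; ending inventory = $13,463

Jun 14, 575 sold [FIFO — oldest first]: 175 @ $8 + 183 @ $7 + 95 @ $9 + 122 @ $11 = $4,878
Ending inventory: 257 @ $11 + 394 @ $10 + 261 @ $12 + 324 @ $11 = $13,463
Check: goods available $18,341 = COGS $4,878 + ending $13,463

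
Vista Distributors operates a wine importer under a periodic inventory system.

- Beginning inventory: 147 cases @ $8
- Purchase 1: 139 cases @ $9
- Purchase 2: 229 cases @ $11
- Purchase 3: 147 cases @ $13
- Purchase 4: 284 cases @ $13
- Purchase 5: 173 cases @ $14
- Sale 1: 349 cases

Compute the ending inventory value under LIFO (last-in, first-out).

Ending inventory = $8,261

Sale 1 (349) [LIFO — newest first]: 173 @ $14 + 176 @ $13 = $4,710
Ending inventory: 147 @ $8 + 139 @ $9 + 229 @ $11 + 147 @ $13 + 108 @ $13 = $8,261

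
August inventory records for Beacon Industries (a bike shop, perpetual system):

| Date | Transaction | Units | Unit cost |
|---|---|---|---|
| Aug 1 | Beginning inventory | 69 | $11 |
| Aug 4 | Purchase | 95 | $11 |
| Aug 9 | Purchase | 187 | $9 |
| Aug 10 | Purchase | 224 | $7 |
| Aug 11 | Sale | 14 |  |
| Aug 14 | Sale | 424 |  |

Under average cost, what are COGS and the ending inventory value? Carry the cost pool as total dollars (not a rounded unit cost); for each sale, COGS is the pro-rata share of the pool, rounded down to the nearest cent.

After Aug 1: 69 on hand, pool $759.00 (≈ $11.0000 each)
After Aug 4: 164 on hand, pool $1,804.00 (≈ $11.0000 each)
After Aug 9: 351 on hand, pool $3,487.00 (≈ $9.9345 each)
After Aug 10: 575 on hand, pool $5,055.00 (≈ $8.7913 each)
Aug 11, sell 14: 14/575 × $5,055.00 → $123.07
Aug 14, sell 424: 424/561 × $4,931.93 → $3,727.51
Total COGS = $123.07 + $3,727.51 = $3,850.58
Ending inventory (cost pool remaining) = $1,204.42
Check: goods available $5,055.00 = COGS $3,850.58 + ending $1,204.42

COGS = $3,850.58; ending inventory = $1,204.42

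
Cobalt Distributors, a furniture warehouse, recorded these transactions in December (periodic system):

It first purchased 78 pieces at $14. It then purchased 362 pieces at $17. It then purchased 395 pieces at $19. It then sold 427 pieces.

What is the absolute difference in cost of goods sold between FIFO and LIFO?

FIFO COGS: 78 @ $14 + 349 @ $17 = $7,025
LIFO COGS: 395 @ $19 + 32 @ $17 = $8,049
Difference = |$7,025 − $8,049| = $1,024

$1,024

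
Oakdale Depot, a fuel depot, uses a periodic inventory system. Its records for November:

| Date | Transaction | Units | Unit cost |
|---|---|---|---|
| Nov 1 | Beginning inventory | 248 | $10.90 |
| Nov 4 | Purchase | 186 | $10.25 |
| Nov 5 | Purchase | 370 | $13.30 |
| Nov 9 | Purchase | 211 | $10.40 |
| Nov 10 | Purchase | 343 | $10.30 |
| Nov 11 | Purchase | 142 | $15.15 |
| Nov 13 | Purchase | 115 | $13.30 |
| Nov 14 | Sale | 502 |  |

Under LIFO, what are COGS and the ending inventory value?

COGS = $6,204.30; ending inventory = $12,734.50

Nov 14, 502 sold [LIFO — newest first]: 115 @ $13.30 + 142 @ $15.15 + 245 @ $10.30 = $6,204.30
Ending inventory: 248 @ $10.90 + 186 @ $10.25 + 370 @ $13.30 + 211 @ $10.40 + 98 @ $10.30 = $12,734.50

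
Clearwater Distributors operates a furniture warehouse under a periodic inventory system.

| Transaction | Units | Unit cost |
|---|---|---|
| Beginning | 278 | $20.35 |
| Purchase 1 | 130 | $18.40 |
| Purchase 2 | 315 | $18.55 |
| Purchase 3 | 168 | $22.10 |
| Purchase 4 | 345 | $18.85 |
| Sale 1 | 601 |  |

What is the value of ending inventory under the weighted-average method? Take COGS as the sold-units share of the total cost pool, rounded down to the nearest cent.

Ending inventory = $12,385.90

Sale 1, sell 601: 601/1236 × $24,108.60 → $11,722.70
Ending inventory (cost pool remaining) = $12,385.90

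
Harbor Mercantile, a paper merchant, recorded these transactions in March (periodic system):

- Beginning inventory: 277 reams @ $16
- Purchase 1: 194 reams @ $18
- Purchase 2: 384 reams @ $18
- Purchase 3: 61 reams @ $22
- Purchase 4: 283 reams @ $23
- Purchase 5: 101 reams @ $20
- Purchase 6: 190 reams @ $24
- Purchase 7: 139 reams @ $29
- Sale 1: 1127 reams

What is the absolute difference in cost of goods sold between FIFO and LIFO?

$3,785

FIFO COGS: 277 @ $16 + 194 @ $18 + 384 @ $18 + 61 @ $22 + 211 @ $23 = $21,031
LIFO COGS: 139 @ $29 + 190 @ $24 + 101 @ $20 + 283 @ $23 + 61 @ $22 + 353 @ $18 = $24,816
Difference = |$21,031 − $24,816| = $3,785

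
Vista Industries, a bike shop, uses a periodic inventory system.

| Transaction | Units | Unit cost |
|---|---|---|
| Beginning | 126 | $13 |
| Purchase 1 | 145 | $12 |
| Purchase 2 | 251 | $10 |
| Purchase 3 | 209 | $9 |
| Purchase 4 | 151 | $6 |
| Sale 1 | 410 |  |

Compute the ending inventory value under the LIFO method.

Sale 1 (410) [LIFO — newest first]: 151 @ $6 + 209 @ $9 + 50 @ $10 = $3,287
Ending inventory: 126 @ $13 + 145 @ $12 + 201 @ $10 = $5,388
Check: goods available $8,675 = COGS $3,287 + ending $5,388

Ending inventory = $5,388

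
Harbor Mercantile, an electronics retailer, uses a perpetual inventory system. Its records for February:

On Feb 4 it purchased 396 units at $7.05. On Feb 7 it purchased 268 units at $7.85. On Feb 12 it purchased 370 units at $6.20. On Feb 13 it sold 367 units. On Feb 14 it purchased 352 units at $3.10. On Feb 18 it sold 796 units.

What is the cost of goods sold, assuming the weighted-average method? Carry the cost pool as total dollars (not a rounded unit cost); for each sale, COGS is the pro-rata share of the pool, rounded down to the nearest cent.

After Feb 4: 396 on hand, pool $2,791.80 (≈ $7.0500 each)
After Feb 7: 664 on hand, pool $4,895.60 (≈ $7.3729 each)
After Feb 12: 1034 on hand, pool $7,189.60 (≈ $6.9532 each)
Feb 13, sell 367: 367/1034 × $7,189.60 → $2,551.82
After Feb 14: 1019 on hand, pool $5,728.98 (≈ $5.6222 each)
Feb 18, sell 796: 796/1019 × $5,728.98 → $4,475.23
Total COGS = $2,551.82 + $4,475.23 = $7,027.05
Ending inventory (cost pool remaining) = $1,253.75
Check: goods available $8,280.80 = COGS $7,027.05 + ending $1,253.75

COGS = $7,027.05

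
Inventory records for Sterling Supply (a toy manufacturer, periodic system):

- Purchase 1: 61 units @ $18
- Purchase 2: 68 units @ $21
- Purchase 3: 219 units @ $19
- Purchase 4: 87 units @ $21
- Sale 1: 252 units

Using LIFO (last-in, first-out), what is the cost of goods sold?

Sale 1 (252) [LIFO — newest first]: 87 @ $21 + 165 @ $19 = $4,962
Ending inventory: 61 @ $18 + 68 @ $21 + 54 @ $19 = $3,552
Check: goods available $8,514 = COGS $4,962 + ending $3,552

COGS = $4,962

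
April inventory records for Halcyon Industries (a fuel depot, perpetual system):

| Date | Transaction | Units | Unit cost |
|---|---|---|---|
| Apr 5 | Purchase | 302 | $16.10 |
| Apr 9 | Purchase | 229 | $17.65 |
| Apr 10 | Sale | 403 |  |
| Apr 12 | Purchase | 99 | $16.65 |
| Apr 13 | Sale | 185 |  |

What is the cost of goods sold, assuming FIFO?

Apr 10, 403 sold [FIFO — oldest first]: 302 @ $16.10 + 101 @ $17.65 = $6,644.85
Apr 13, 185 sold [FIFO — oldest first]: 128 @ $17.65 + 57 @ $16.65 = $3,208.25
Total COGS = $6,644.85 + $3,208.25 = $9,853.10
Ending inventory: 42 @ $16.65 = $699.30

COGS = $9,853.10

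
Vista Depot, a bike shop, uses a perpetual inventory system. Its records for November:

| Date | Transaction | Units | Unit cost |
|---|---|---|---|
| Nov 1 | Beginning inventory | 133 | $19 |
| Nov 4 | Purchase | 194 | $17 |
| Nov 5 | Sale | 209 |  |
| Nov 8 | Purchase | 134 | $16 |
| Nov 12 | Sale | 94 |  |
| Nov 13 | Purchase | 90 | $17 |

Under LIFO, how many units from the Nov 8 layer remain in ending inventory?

Nov 5, 209 sold [LIFO — newest first]: 194 @ $17 + 15 @ $19 = $3,583
Nov 12, 94 sold [LIFO — newest first]: 94 @ $16 = $1,504
Total COGS = $3,583 + $1,504 = $5,087
Ending inventory: 118 @ $19 + 40 @ $16 + 90 @ $17 = $4,412
Check: goods available $9,499 = COGS $5,087 + ending $4,412

40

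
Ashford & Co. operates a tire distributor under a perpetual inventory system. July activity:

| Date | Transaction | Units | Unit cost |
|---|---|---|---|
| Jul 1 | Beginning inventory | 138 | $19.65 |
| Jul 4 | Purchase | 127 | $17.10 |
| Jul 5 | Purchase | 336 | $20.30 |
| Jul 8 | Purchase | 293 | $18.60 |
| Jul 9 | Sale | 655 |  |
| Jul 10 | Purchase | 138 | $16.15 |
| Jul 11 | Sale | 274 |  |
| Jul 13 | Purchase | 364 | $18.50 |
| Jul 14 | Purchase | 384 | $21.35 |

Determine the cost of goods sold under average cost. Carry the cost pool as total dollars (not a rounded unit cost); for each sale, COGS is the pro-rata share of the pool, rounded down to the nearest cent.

COGS = $17,520.88

After Jul 1: 138 on hand, pool $2,711.70 (≈ $19.6500 each)
After Jul 4: 265 on hand, pool $4,883.40 (≈ $18.4279 each)
After Jul 5: 601 on hand, pool $11,704.20 (≈ $19.4745 each)
After Jul 8: 894 on hand, pool $17,154.00 (≈ $19.1879 each)
Jul 9, sell 655: 655/894 × $17,154.00 → $12,568.08
After Jul 10: 377 on hand, pool $6,814.62 (≈ $18.0759 each)
Jul 11, sell 274: 274/377 × $6,814.62 → $4,952.80
After Jul 13: 467 on hand, pool $8,595.82 (≈ $18.4065 each)
After Jul 14: 851 on hand, pool $16,794.22 (≈ $19.7347 each)
Total COGS = $12,568.08 + $4,952.80 = $17,520.88
Ending inventory (cost pool remaining) = $16,794.22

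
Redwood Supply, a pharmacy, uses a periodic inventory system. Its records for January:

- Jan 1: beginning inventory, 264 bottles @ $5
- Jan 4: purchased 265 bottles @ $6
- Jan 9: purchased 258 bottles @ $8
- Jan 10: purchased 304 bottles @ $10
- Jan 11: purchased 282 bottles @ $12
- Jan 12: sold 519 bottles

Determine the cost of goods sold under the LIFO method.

Jan 12, 519 sold [LIFO — newest first]: 282 @ $12 + 237 @ $10 = $5,754
Ending inventory: 264 @ $5 + 265 @ $6 + 258 @ $8 + 67 @ $10 = $5,644
Check: goods available $11,398 = COGS $5,754 + ending $5,644

COGS = $5,754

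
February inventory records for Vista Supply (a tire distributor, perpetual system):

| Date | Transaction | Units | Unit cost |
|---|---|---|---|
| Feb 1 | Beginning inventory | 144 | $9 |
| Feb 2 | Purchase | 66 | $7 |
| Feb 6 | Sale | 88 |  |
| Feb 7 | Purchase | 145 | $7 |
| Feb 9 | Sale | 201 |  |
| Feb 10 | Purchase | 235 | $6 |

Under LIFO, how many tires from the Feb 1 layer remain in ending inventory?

Feb 6, 88 sold [LIFO — newest first]: 66 @ $7 + 22 @ $9 = $660
Feb 9, 201 sold [LIFO — newest first]: 145 @ $7 + 56 @ $9 = $1,519
Total COGS = $660 + $1,519 = $2,179
Ending inventory: 66 @ $9 + 235 @ $6 = $2,004
Check: goods available $4,183 = COGS $2,179 + ending $2,004

66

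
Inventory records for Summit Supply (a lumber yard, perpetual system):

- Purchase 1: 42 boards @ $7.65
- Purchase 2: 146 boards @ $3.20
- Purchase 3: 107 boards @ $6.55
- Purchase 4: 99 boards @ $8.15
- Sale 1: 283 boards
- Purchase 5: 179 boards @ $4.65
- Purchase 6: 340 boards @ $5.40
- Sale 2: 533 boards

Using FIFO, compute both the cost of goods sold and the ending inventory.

Sale 1 (283) [FIFO — oldest first]: 42 @ $7.65 + 146 @ $3.20 + 95 @ $6.55 = $1,410.75
Sale 2 (533) [FIFO — oldest first]: 12 @ $6.55 + 99 @ $8.15 + 179 @ $4.65 + 243 @ $5.40 = $3,030.00
Total COGS = $1,410.75 + $3,030.00 = $4,440.75
Ending inventory: 97 @ $5.40 = $523.80

COGS = $4,440.75; ending inventory = $523.80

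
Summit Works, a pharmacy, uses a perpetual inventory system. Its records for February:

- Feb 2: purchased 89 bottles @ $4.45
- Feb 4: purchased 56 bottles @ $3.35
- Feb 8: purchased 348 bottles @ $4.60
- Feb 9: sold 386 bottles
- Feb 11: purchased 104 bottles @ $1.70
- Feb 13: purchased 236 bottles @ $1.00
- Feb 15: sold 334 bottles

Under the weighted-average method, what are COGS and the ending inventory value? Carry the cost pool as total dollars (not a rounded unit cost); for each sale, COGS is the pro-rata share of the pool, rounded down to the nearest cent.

After Feb 2: 89 on hand, pool $396.05 (≈ $4.4500 each)
After Feb 4: 145 on hand, pool $583.65 (≈ $4.0252 each)
After Feb 8: 493 on hand, pool $2,184.45 (≈ $4.4309 each)
Feb 9, sell 386: 386/493 × $2,184.45 → $1,710.34
After Feb 11: 211 on hand, pool $650.91 (≈ $3.0849 each)
After Feb 13: 447 on hand, pool $886.91 (≈ $1.9841 each)
Feb 15, sell 334: 334/447 × $886.91 → $662.70
Total COGS = $1,710.34 + $662.70 = $2,373.04
Ending inventory (cost pool remaining) = $224.21

COGS = $2,373.04; ending inventory = $224.21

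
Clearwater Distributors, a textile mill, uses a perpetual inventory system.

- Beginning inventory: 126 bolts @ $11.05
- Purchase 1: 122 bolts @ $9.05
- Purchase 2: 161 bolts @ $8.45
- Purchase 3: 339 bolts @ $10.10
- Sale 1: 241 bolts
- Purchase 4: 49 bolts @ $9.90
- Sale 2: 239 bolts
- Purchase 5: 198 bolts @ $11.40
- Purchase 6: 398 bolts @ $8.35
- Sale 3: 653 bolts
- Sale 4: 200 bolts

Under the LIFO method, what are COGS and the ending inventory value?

COGS = $12,683.35; ending inventory = $663.00

Sale 1 (241) [LIFO — newest first]: 241 @ $10.10 = $2,434.10
Sale 2 (239) [LIFO — newest first]: 49 @ $9.90 + 98 @ $10.10 + 92 @ $8.45 = $2,252.30
Sale 3 (653) [LIFO — newest first]: 398 @ $8.35 + 198 @ $11.40 + 57 @ $8.45 = $6,062.15
Sale 4 (200) [LIFO — newest first]: 12 @ $8.45 + 122 @ $9.05 + 66 @ $11.05 = $1,934.80
Total COGS = $2,434.10 + $2,252.30 + $6,062.15 + $1,934.80 = $12,683.35
Ending inventory: 60 @ $11.05 = $663.00
Check: goods available $13,346.35 = COGS $12,683.35 + ending $663.00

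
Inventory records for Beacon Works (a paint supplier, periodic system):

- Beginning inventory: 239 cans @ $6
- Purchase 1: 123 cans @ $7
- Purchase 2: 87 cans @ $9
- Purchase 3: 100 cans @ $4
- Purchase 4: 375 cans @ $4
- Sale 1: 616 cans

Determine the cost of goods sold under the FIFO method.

COGS = $3,746

Sale 1 (616) [FIFO — oldest first]: 239 @ $6 + 123 @ $7 + 87 @ $9 + 100 @ $4 + 67 @ $4 = $3,746
Ending inventory: 308 @ $4 = $1,232
Check: goods available $4,978 = COGS $3,746 + ending $1,232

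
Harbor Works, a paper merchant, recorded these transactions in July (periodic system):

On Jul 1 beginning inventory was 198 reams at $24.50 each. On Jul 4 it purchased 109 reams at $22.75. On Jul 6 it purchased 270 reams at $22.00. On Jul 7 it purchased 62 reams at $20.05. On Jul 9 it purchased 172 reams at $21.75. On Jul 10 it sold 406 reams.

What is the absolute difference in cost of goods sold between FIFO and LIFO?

FIFO COGS: 198 @ $24.50 + 109 @ $22.75 + 99 @ $22.00 = $9,508.75
LIFO COGS: 172 @ $21.75 + 62 @ $20.05 + 172 @ $22.00 = $8,768.10
Difference = |$9,508.75 − $8,768.10| = $740.65

$740.65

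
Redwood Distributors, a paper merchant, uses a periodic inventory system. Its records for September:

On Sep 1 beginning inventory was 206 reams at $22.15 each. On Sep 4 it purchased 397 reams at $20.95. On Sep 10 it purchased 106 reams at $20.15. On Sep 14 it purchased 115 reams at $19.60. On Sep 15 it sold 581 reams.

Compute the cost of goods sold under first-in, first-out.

Sep 15, 581 sold [FIFO — oldest first]: 206 @ $22.15 + 375 @ $20.95 = $12,419.15
Ending inventory: 22 @ $20.95 + 106 @ $20.15 + 115 @ $19.60 = $4,850.80

COGS = $12,419.15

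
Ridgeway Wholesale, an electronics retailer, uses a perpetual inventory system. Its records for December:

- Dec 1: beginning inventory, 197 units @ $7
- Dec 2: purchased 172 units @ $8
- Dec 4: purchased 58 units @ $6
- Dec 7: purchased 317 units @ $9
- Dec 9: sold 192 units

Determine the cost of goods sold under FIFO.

Dec 9, 192 sold [FIFO — oldest first]: 192 @ $7 = $1,344
Ending inventory: 5 @ $7 + 172 @ $8 + 58 @ $6 + 317 @ $9 = $4,612

COGS = $1,344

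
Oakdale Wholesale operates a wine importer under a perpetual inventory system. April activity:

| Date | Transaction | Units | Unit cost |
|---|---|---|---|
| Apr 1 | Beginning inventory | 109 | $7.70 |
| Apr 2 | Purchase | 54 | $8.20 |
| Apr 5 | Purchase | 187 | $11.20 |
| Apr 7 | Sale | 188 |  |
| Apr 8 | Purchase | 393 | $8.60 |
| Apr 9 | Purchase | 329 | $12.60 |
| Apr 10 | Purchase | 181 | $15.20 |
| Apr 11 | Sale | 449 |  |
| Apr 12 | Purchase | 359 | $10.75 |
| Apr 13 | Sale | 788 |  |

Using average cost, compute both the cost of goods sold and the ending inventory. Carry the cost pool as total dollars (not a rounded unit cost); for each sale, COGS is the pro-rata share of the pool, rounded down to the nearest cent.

After Apr 1: 109 on hand, pool $839.30 (≈ $7.7000 each)
After Apr 2: 163 on hand, pool $1,282.10 (≈ $7.8656 each)
After Apr 5: 350 on hand, pool $3,376.50 (≈ $9.6471 each)
Apr 7, sell 188: 188/350 × $3,376.50 → $1,813.66
After Apr 8: 555 on hand, pool $4,942.64 (≈ $8.9057 each)
After Apr 9: 884 on hand, pool $9,088.04 (≈ $10.2806 each)
After Apr 10: 1065 on hand, pool $11,839.24 (≈ $11.1167 each)
Apr 11, sell 449: 449/1065 × $11,839.24 → $4,991.37
After Apr 12: 975 on hand, pool $10,707.12 (≈ $10.9817 each)
Apr 13, sell 788: 788/975 × $10,707.12 → $8,653.54
Total COGS = $1,813.66 + $4,991.37 + $8,653.54 = $15,458.57
Ending inventory (cost pool remaining) = $2,053.58
Check: goods available $17,512.15 = COGS $15,458.57 + ending $2,053.58

COGS = $15,458.57; ending inventory = $2,053.58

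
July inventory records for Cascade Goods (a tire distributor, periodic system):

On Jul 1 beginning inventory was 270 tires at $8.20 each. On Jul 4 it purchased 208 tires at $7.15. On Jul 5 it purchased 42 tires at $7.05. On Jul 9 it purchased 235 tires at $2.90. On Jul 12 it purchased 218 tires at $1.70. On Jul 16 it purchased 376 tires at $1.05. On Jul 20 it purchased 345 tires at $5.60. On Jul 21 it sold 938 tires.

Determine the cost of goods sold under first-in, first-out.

COGS = $4,989.90

Jul 21, 938 sold [FIFO — oldest first]: 270 @ $8.20 + 208 @ $7.15 + 42 @ $7.05 + 235 @ $2.90 + 183 @ $1.70 = $4,989.90
Ending inventory: 35 @ $1.70 + 376 @ $1.05 + 345 @ $5.60 = $2,386.30
Check: goods available $7,376.20 = COGS $4,989.90 + ending $2,386.30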